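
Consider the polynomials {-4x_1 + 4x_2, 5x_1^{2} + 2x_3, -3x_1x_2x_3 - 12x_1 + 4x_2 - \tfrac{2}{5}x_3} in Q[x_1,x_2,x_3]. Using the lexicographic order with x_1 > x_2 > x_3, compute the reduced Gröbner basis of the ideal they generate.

f_1 = -4x_1 + 4x_2, LT = x_1.
f_2 = 5x_1^{2} + 2x_3, LT = x_1^{2}.
f_3 = -3x_1x_2x_3 - 12x_1 + 4x_2 - \tfrac{2}{5}x_3, LT = x_1x_2x_3.

S(f_1,f_2): lcm = x_1^{2}. S = -x_1x_2 - \tfrac{2}{5}x_3.
  reduce S modulo (f_1, f_2, f_3):
  remainder -x_2^{2} - \tfrac{2}{5}x_3 ≠ 0; add g_4 = -x_2^{2} - \tfrac{2}{5}x_3 to the basis.

S(f_1,f_3): lcm = x_1x_2x_3. S = -4x_1 - x_2^{2}x_3 + \tfrac{4}{3}x_2 - \tfrac{2}{15}x_3.
  reduce S modulo (f_1, f_2, f_3, g_4):
  remainder -\tfrac{8}{3}x_2 + \tfrac{2}{5}x_3^{2} - \tfrac{2}{15}x_3 ≠ 0; add g_5 = -\tfrac{8}{3}x_2 + \tfrac{2}{5}x_3^{2} - \tfrac{2}{15}x_3 to the basis.

S(f_2,f_3): lcm = x_1^{2}x_2x_3. S = -4x_1^{2} + \tfrac{4}{3}x_1x_2 - \tfrac{2}{15}x_1x_3 + \tfrac{2}{5}x_2x_3^{2}.
  reduce S modulo (f_1, f_2, f_3, g_4, g_5):
  remainder \tfrac{3}{50}x_3^{4} - \tfrac{1}{25}x_3^{3} + \tfrac{1}{150}x_3^{2} + \tfrac{16}{15}x_3 ≠ 0; add g_6 = \tfrac{3}{50}x_3^{4} - \tfrac{1}{25}x_3^{3} + \tfrac{1}{150}x_3^{2} + \tfrac{16}{15}x_3 to the basis.

The other S-polynomials (S(f_1,g_4), S(f_2,g_4), S(f_3,g_4), S(f_1,g_5), S(f_2,g_5), S(f_3,g_5), S(g_4,g_5), S(f_1,g_6), S(f_2,g_6), S(f_3,g_6), S(g_4,g_6), S(g_5,g_6)) all reduce to 0 modulo the current basis, so we have a Gröbner basis.
Inter-reduce: drop elements whose leading term is divisible by another's, tail-reduce, and make monic.

G = {x_1 - \tfrac{3}{20}x_3^{2} + \tfrac{1}{20}x_3, x_2 - \tfrac{3}{20}x_3^{2} + \tfrac{1}{20}x_3, x_3^{4} - \tfrac{2}{3}x_3^{3} + \tfrac{1}{9}x_3^{2} + \tfrac{160}{9}x_3}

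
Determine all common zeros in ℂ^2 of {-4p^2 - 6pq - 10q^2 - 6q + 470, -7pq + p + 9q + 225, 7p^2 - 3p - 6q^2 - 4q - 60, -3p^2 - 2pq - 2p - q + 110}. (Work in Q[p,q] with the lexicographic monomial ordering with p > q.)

{(-5, -5)}

Compute a lex Gröbner basis by Buchberger's algorithm.
f_1 = -4p^2 - 6pq - 10q^2 - 6q + 470, LT = p^2.
f_2 = -7pq + p + 9q + 225, LT = pq.
f_3 = 7p^2 - 3p - 6q^2 - 4q - 60, LT = p^2.
f_4 = -3p^2 - 2pq - 2p - q + 110, LT = p^2.

S(f_1,f_2): lcm = p^2q. S = 1/7p^2 + 3/2pq^2 + 9/7pq + 225/7p + 5/2q^3 + 3/2q^2 - 235/2q.
  leading term p^2: subtract (-1/28)·f_1 from 1/7p^2 + 3/2pq^2 + 9/7pq + 225/7p + 5/2q^3 + 3/2q^2 - 235/2q → 3/2pq^2 + 15/14pq + 225/7p + 5/2q^3 + 8/7q^2 - 824/7q + 235/14
  leading term pq^2: subtract (-3/14q)·f_2 from 3/2pq^2 + 15/14pq + 225/7p + 5/2q^3 + 8/7q^2 - 824/7q + 235/14 → 9/7pq + 225/7p + 5/2q^3 + 43/14q^2 - 139/2q + 235/14
  leading term pq: subtract (-9/49)·f_2 from 9/7pq + 225/7p + 5/2q^3 + 43/14q^2 - 139/2q + 235/14 → 1584/49p + 5/2q^3 + 43/14q^2 - 6649/98q + 5695/98
  leading term p: no divisor's leading term divides it; move 1584/49p to the remainder.
  leading term q^3: no divisor's leading term divides it; move 5/2q^3 to the remainder.
  leading term q^2: no divisor's leading term divides it; move 43/14q^2 to the remainder.
  leading term q: no divisor's leading term divides it; move -6649/98q to the remainder.
  leading term 1: no divisor's leading term divides it; move 5695/98 to the remainder.
  remainder 1584/49p + 5/2q^3 + 43/14q^2 - 6649/98q + 5695/98 ≠ 0; add h_5 = 1584/49p + 5/2q^3 + 43/14q^2 - 6649/98q + 5695/98 to the basis.

S(f_1,f_3): lcm = p^2. S = 3/2pq + 3/7p + 47/14q^2 + 29/14q - 1525/14.
  leading term pq: subtract (-3/14)·f_2 from 3/2pq + 3/7p + 47/14q^2 + 29/14q - 1525/14 → 9/14p + 47/14q^2 + 4q - 425/7
  leading term p: subtract (7/352)·h_5 from 9/14p + 47/14q^2 + 4q - 425/7 → -35/704q^3 + 16243/4928q^2 + 26361/4928q - 304895/4928
  leading term q^3: no divisor's leading term divides it; move -35/704q^3 to the remainder.
  leading term q^2: no divisor's leading term divides it; move 16243/4928q^2 to the remainder.
  leading term q: no divisor's leading term divides it; move 26361/4928q to the remainder.
  leading term 1: no divisor's leading term divides it; move -304895/4928 to the remainder.
  remainder -35/704q^3 + 16243/4928q^2 + 26361/4928q - 304895/4928 ≠ 0; add h_6 = -35/704q^3 + 16243/4928q^2 + 26361/4928q - 304895/4928 to the basis.

S(f_1,f_4): lcm = p^2. S = 5/6pq - 2/3p + 5/2q^2 + 7/6q - 485/6.
  leading term pq: subtract (-5/42)·f_2 from 5/6pq - 2/3p + 5/2q^2 + 7/6q - 485/6 → -23/42p + 5/2q^2 + 47/21q - 1135/21
  leading term p: subtract (-161/9504)·h_5 from -23/42p + 5/2q^2 + 47/21q - 1135/21 → 805/19008q^3 + 48509/19008q^2 + 20695/19008q - 1008625/19008
  leading term q^3: subtract (-23/27)·h_6 from 805/19008q^3 + 48509/19008q^2 + 20695/19008q - 1008625/19008 → 1013/189q^2 + 1067/189q - 19990/189
  leading term q^2: no divisor's leading term divides it; move 1013/189q^2 to the remainder.
  leading term q: no divisor's leading term divides it; move 1067/189q to the remainder.
  leading term 1: no divisor's leading term divides it; move -19990/189 to the remainder.
  remainder 1013/189q^2 + 1067/189q - 19990/189 ≠ 0; add h_7 = 1013/189q^2 + 1067/189q - 19990/189 to the basis.

S(f_2,f_3): lcm = p^2q. S = -1/7p^2 - 6/7pq - 225/7p + 6/7q^3 + 4/7q^2 + 60/7q.
  leading term p^2: subtract (1/28)·f_1 from -1/7p^2 - 6/7pq - 225/7p + 6/7q^3 + 4/7q^2 + 60/7q → -9/14pq - 225/7p + 6/7q^3 + 13/14q^2 + 123/14q - 235/14
  leading term pq: subtract (9/98)·f_2 from -9/14pq - 225/7p + 6/7q^3 + 13/14q^2 + 123/14q - 235/14 → -3159/98p + 6/7q^3 + 13/14q^2 + 390/49q - 1835/49
  leading term p: subtract (-351/352)·h_5 from -3159/98p + 6/7q^3 + 13/14q^2 + 390/49q - 1835/49 → 16509/4928q^3 + 19669/4928q^2 - 294177/4928q + 101015/4928
  leading term q^3: subtract (-16509/245)·h_6 from 16509/4928q^3 + 19669/4928q^2 - 294177/4928q + 101015/4928 → 387748/1715q^2 + 515796/1715q - 1422944/343
  leading term q^2: subtract (10469196/248185)·h_7 from 387748/1715q^2 + 515796/1715q - 1422944/343 → 15539176/248185q + 15539176/49637
  leading term q: no divisor's leading term divides it; move 15539176/248185q to the remainder.
  leading term 1: no divisor's leading term divides it; move 15539176/49637 to the remainder.
  remainder 15539176/248185q + 15539176/49637 ≠ 0; add h_8 = 15539176/248185q + 15539176/49637 to the basis.

The other S-polynomials (S(f_2,f_4), S(f_3,f_4), S(f_1,h_5), S(f_2,h_5), S(f_3,h_5), S(f_4,h_5), S(f_1,h_6), S(f_2,h_6), S(f_3,h_6), S(f_4,h_6), S(h_5,h_6), S(f_1,h_7), S(f_2,h_7), S(f_3,h_7), S(f_4,h_7), S(h_5,h_7), S(h_6,h_7), S(f_1,h_8), S(f_2,h_8), S(f_3,h_8), S(f_4,h_8), S(h_5,h_8), S(h_6,h_8), S(h_7,h_8)) all reduce to 0 modulo the current basis, so we have a Gröbner basis.
Inter-reduce: drop elements whose leading term is divisible by another's, tail-reduce, and make monic.
Reduced Gröbner basis: {p + 5, q + 5}.

The lex basis is triangular: the last element involves only q. Solving q + 5 = 0 gives q ∈ {-5}; substituting each value into the earlier elements determines the remaining variables.
  q = -5: the earlier basis element becomes p + 5 = 0, giving p = -5 — point (-5, -5).
Each listed point satisfies every original equation (direct substitution).
Zero-dimensionality of the ideal guarantees finitely many solutions over ℂ.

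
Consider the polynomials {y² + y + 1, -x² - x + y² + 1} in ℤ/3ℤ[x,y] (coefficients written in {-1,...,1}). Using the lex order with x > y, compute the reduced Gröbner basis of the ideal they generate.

f_1 = y² + y + 1, LT = y².
f_2 = -x² - x + y² + 1, LT = x².

The S-polynomials (S(f_1,f_2)) all reduce to 0 modulo the current basis, so we have a Gröbner basis.

G = {x² + x + y, y² + y + 1}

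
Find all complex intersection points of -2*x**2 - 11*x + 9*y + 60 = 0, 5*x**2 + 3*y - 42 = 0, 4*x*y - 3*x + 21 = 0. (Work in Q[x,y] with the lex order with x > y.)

Compute a lex Gröbner basis by Buchberger's algorithm.
f_1 = -2*x**2 - 11*x + 9*y + 60, LT = x**2.
f_2 = 5*x**2 + 3*y - 42, LT = x**2.
f_3 = 4*x*y - 3*x + 21, LT = x*y.

S(f_1,f_2): lcm = x**2. S = 11/2*x - 51/10*y - 108/5.
  leading term x: no divisor's leading term divides it; move 11/2*x to the remainder.
  leading term y: no divisor's leading term divides it; move -51/10*y to the remainder.
  leading term 1: no divisor's leading term divides it; move -108/5 to the remainder.
  remainder 11/2*x - 51/10*y - 108/5 ≠ 0; add h_4 = 11/2*x - 51/10*y - 108/5 to the basis.

S(f_1,f_3): lcm = x**2*y. S = 3/4*x**2 + 11/2*x*y - 21/4*x - 9/2*y**2 - 30*y.
  leading term x**2: subtract (-3/8)·f_1 from 3/4*x**2 + 11/2*x*y - 21/4*x - 9/2*y**2 - 30*y → 11/2*x*y - 75/8*x - 9/2*y**2 - 213/8*y + 45/2
  leading term x*y: subtract (11/8)·f_3 from 11/2*x*y - 75/8*x - 9/2*y**2 - 213/8*y + 45/2 → -21/4*x - 9/2*y**2 - 213/8*y - 51/8
  leading term x: subtract (-21/22)·h_4 from -21/4*x - 9/2*y**2 - 213/8*y - 51/8 → -9/2*y**2 - 13857/440*y - 11877/440
  leading term y**2: no divisor's leading term divides it; move -9/2*y**2 to the remainder.
  leading term y: no divisor's leading term divides it; move -13857/440*y to the remainder.
  leading term 1: no divisor's leading term divides it; move -11877/440 to the remainder.
  remainder -9/2*y**2 - 13857/440*y - 11877/440 ≠ 0; add h_5 = -9/2*y**2 - 13857/440*y - 11877/440 to the basis.

S(f_2,f_3): lcm = x**2*y. S = 3/4*x**2 - 21/4*x + 3/5*y**2 - 42/5*y.
  leading term x**2: subtract (-3/8)·f_1 from 3/4*x**2 - 21/4*x + 3/5*y**2 - 42/5*y → -75/8*x + 3/5*y**2 - 201/40*y + 45/2
  leading term x: subtract (-75/44)·h_4 from -75/8*x + 3/5*y**2 - 201/40*y + 45/2 → 3/5*y**2 - 1509/110*y - 315/22
  leading term y**2: subtract (-2/15)·h_5 from 3/5*y**2 - 1509/110*y - 315/22 → -19709/1100*y - 19709/1100
  leading term y: no divisor's leading term divides it; move -19709/1100*y to the remainder.
  leading term 1: no divisor's leading term divides it; move -19709/1100 to the remainder.
  remainder -19709/1100*y - 19709/1100 ≠ 0; add h_6 = -19709/1100*y - 19709/1100 to the basis.

The other S-polynomials (S(f_1,h_4), S(f_2,h_4), S(f_3,h_4), S(f_1,h_5), S(f_2,h_5), S(f_3,h_5), S(h_4,h_5), S(f_1,h_6), S(f_2,h_6), S(f_3,h_6), S(h_4,h_6), S(h_5,h_6)) all reduce to 0 modulo the current basis, so we have a Gröbner basis.
Inter-reduce: drop elements whose leading term is divisible by another's, tail-reduce, and make monic.
Reduced Gröbner basis: {x - 3, y + 1}.

Elimination: the polynomial y + 1 lies in the elimination ideal for y, so y ∈ {-1}. For each such y, the remaining basis elements (now univariate) give the rest of the solution.
  y = -1: the earlier basis element becomes x - 3 = 0, giving x = 3 — point (3, -1).
Check: every point annihilates each of the original generators.

{(3, -1)}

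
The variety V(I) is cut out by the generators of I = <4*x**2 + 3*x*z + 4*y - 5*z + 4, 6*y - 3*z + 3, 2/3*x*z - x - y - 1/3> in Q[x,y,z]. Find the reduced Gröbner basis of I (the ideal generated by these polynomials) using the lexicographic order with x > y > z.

f_1 = 4*x**2 + 3*x*z + 4*y - 5*z + 4, LT = x**2.
f_2 = 6*y - 3*z + 3, LT = y.
f_3 = 2/3*x*z - x - y - 1/3, LT = x*z.

S(f_1,f_2): leading monomials are coprime, so the S-polynomial reduces to 0 (Buchberger's first criterion).
S(f_1,f_3): lcm = x**2*z. S = 3/2*x**2 + 3/2*x*y + 3/4*x*z**2 + 1/2*x + y*z - 5/4*z**2 + z.
  leading term x**2: subtract (3/8)·f_1 from 3/2*x**2 + 3/2*x*y + 3/4*x*z**2 + 1/2*x + y*z - 5/4*z**2 + z → 3/2*x*y + 3/4*x*z**2 - 9/8*x*z + 1/2*x + y*z - 3/2*y - 5/4*z**2 + 23/8*z - 3/2
  leading term x*y: subtract (1/4*x)·f_2 from 3/2*x*y + 3/4*x*z**2 - 9/8*x*z + 1/2*x + y*z - 3/2*y - 5/4*z**2 + 23/8*z - 3/2 → 3/4*x*z**2 - 3/8*x*z - 1/4*x + y*z - 3/2*y - 5/4*z**2 + 23/8*z - 3/2
  leading term x*z**2: subtract (9/8*z)·f_3 from 3/4*x*z**2 - 3/8*x*z - 1/4*x + y*z - 3/2*y - 5/4*z**2 + 23/8*z - 3/2 → 3/4*x*z - 1/4*x + 17/8*y*z - 3/2*y - 5/4*z**2 + 13/4*z - 3/2
  leading term x*z: subtract (9/8)·f_3 from 3/4*x*z - 1/4*x + 17/8*y*z - 3/2*y - 5/4*z**2 + 13/4*z - 3/2 → 7/8*x + 17/8*y*z - 3/8*y - 5/4*z**2 + 13/4*z - 9/8
  leading term x: no divisor's leading term divides it; move 7/8*x to the remainder.
  leading term y*z: subtract (17/48*z)·f_2 from 17/8*y*z - 3/8*y - 5/4*z**2 + 13/4*z - 9/8 → -3/8*y - 3/16*z**2 + 35/16*z - 9/8
  leading term y: subtract (-1/16)·f_2 from -3/8*y - 3/16*z**2 + 35/16*z - 9/8 → -3/16*z**2 + 2*z - 15/16
  leading term z**2: no divisor's leading term divides it; move -3/16*z**2 to the remainder.
  leading term z: no divisor's leading term divides it; move 2*z to the remainder.
  leading term 1: no divisor's leading term divides it; move -15/16 to the remainder.
  remainder 7/8*x - 3/16*z**2 + 2*z - 15/16 ≠ 0; add g_4 = 7/8*x - 3/16*z**2 + 2*z - 15/16 to the basis.

S(f_2,f_3): leading monomials are coprime, so the S-polynomial reduces to 0 (Buchberger's first criterion).
S(f_1,g_4): lcm = x**2. S = 3/14*x*z**2 - 43/28*x*z + 15/14*x + y - 5/4*z + 1.
  leading term x*z**2: subtract (9/28*z)·f_3 from 3/14*x*z**2 - 43/28*x*z + 15/14*x + y - 5/4*z + 1 → -17/14*x*z + 15/14*x + 9/28*y*z + y - 8/7*z + 1
  leading term x*z: subtract (-51/28)·f_3 from -17/14*x*z + 15/14*x + 9/28*y*z + y - 8/7*z + 1 → -3/4*x + 9/28*y*z - 23/28*y - 8/7*z + 11/28
  leading term x: subtract (-6/7)·g_4 from -3/4*x + 9/28*y*z - 23/28*y - 8/7*z + 11/28 → 9/28*y*z - 23/28*y - 9/56*z**2 + 4/7*z - 23/56
  leading term y*z: subtract (3/56*z)·f_2 from 9/28*y*z - 23/28*y - 9/56*z**2 + 4/7*z - 23/56 → -23/28*y + 23/56*z - 23/56
  leading term y: subtract (-23/168)·f_2 from -23/28*y + 23/56*z - 23/56 → 0
  remainder 0.

S(f_2,g_4): leading monomials are coprime, so the S-polynomial reduces to 0 (Buchberger's first criterion).
S(f_3,g_4): lcm = x*z. S = -3/2*x - 3/2*y + 3/14*z**3 - 16/7*z**2 + 15/14*z - 1/2.
  leading term x: subtract (-12/7)·g_4 from -3/2*x - 3/2*y + 3/14*z**3 - 16/7*z**2 + 15/14*z - 1/2 → -3/2*y + 3/14*z**3 - 73/28*z**2 + 9/2*z - 59/28
  leading term y: subtract (-1/4)·f_2 from -3/2*y + 3/14*z**3 - 73/28*z**2 + 9/2*z - 59/28 → 3/14*z**3 - 73/28*z**2 + 15/4*z - 19/14
  leading term z**3: no divisor's leading term divides it; move 3/14*z**3 to the remainder.
  leading term z**2: no divisor's leading term divides it; move -73/28*z**2 to the remainder.
  leading term z: no divisor's leading term divides it; move 15/4*z to the remainder.
  leading term 1: no divisor's leading term divides it; move -19/14 to the remainder.
  remainder 3/14*z**3 - 73/28*z**2 + 15/4*z - 19/14 ≠ 0; add g_5 = 3/14*z**3 - 73/28*z**2 + 15/4*z - 19/14 to the basis.

S(f_1,g_5): leading monomials are coprime, so the S-polynomial reduces to 0 (Buchberger's first criterion).
S(f_2,g_5): leading monomials are coprime, so the S-polynomial reduces to 0 (Buchberger's first criterion).
S(f_3,g_5): lcm = x*z**3. S = 32/3*x*z**2 - 35/2*x*z + 19/3*x - 3/2*y*z**2 - 1/2*z**2.
  leading term x*z**2: subtract (16*z)·f_3 from 32/3*x*z**2 - 35/2*x*z + 19/3*x - 3/2*y*z**2 - 1/2*z**2 → -3/2*x*z + 19/3*x - 3/2*y*z**2 + 16*y*z - 1/2*z**2 + 16/3*z
  leading term x*z: subtract (-9/4)·f_3 from -3/2*x*z + 19/3*x - 3/2*y*z**2 + 16*y*z - 1/2*z**2 + 16/3*z → 49/12*x - 3/2*y*z**2 + 16*y*z - 9/4*y - 1/2*z**2 + 16/3*z - 3/4
  leading term x: subtract (14/3)·g_4 from 49/12*x - 3/2*y*z**2 + 16*y*z - 9/4*y - 1/2*z**2 + 16/3*z - 3/4 → -3/2*y*z**2 + 16*y*z - 9/4*y + 3/8*z**2 - 4*z + 29/8
  leading term y*z**2: subtract (-1/4*z**2)·f_2 from -3/2*y*z**2 + 16*y*z - 9/4*y + 3/8*z**2 - 4*z + 29/8 → 16*y*z - 9/4*y - 3/4*z**3 + 9/8*z**2 - 4*z + 29/8
  leading term y*z: subtract (8/3*z)·f_2 from 16*y*z - 9/4*y - 3/4*z**3 + 9/8*z**2 - 4*z + 29/8 → -9/4*y - 3/4*z**3 + 73/8*z**2 - 12*z + 29/8
  leading term y: subtract (-3/8)·f_2 from -9/4*y - 3/4*z**3 + 73/8*z**2 - 12*z + 29/8 → -3/4*z**3 + 73/8*z**2 - 105/8*z + 19/4
  leading term z**3: subtract (-7/2)·g_5 from -3/4*z**3 + 73/8*z**2 - 105/8*z + 19/4 → 0
  remainder 0.

S(g_4,g_5): leading monomials are coprime, so the S-polynomial reduces to 0 (Buchberger's first criterion).
Every S-polynomial of the final basis reduces to 0, so we have a Gröbner basis.
Inter-reduce: drop elements whose leading term is divisible by another's, tail-reduce, and make monic.

G = {x - 3/14*z**2 + 16/7*z - 15/14, y - 1/2*z + 1/2, z**3 - 73/6*z**2 + 35/2*z - 19/3}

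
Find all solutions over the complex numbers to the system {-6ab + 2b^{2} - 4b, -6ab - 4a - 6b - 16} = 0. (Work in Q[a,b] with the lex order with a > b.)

{(-4, 0), (-17/18 - sqrt(215)*I/18, -5/6 - sqrt(215)*I/6), (-17/18 + sqrt(215)*I/18, -5/6 + sqrt(215)*I/6)}

Compute a lex Gröbner basis by Buchberger's algorithm.
f_1 = -6ab + 2b^{2} - 4b, LT = ab.
f_2 = -6ab - 4a - 6b - 16, LT = ab.

S(f_1,f_2): lcm = ab. S = -\tfrac{2}{3}a - \tfrac{1}{3}b^{2} - \tfrac{1}{3}b - \tfrac{8}{3}.
  leading term a: no divisor's leading term divides it; move -\tfrac{2}{3}a to the remainder.
  leading term b^{2}: no divisor's leading term divides it; move -\tfrac{1}{3}b^{2} to the remainder.
  leading term b: no divisor's leading term divides it; move -\tfrac{1}{3}b to the remainder.
  leading term 1: no divisor's leading term divides it; move -\tfrac{8}{3} to the remainder.
  remainder -\tfrac{2}{3}a - \tfrac{1}{3}b^{2} - \tfrac{1}{3}b - \tfrac{8}{3} ≠ 0; add h_3 = -\tfrac{2}{3}a - \tfrac{1}{3}b^{2} - \tfrac{1}{3}b - \tfrac{8}{3} to the basis.

S(f_1,h_3): lcm = ab. S = -\tfrac{1}{2}b^{3} - \tfrac{5}{6}b^{2} - \tfrac{10}{3}b.
  leading term b^{3}: no divisor's leading term divides it; move -\tfrac{1}{2}b^{3} to the remainder.
  leading term b^{2}: no divisor's leading term divides it; move -\tfrac{5}{6}b^{2} to the remainder.
  leading term b: no divisor's leading term divides it; move -\tfrac{10}{3}b to the remainder.
  remainder -\tfrac{1}{2}b^{3} - \tfrac{5}{6}b^{2} - \tfrac{10}{3}b ≠ 0; add h_4 = -\tfrac{1}{2}b^{3} - \tfrac{5}{6}b^{2} - \tfrac{10}{3}b to the basis.

S(f_2,h_3): lcm = ab. S = \tfrac{2}{3}a - \tfrac{1}{2}b^{3} - \tfrac{1}{2}b^{2} - 3b + \tfrac{8}{3}.
  leading term a: subtract (-1)·h_3 from \tfrac{2}{3}a - \tfrac{1}{2}b^{3} - \tfrac{1}{2}b^{2} - 3b + \tfrac{8}{3} → -\tfrac{1}{2}b^{3} - \tfrac{5}{6}b^{2} - \tfrac{10}{3}b
  leading term b^{3}: subtract (1)·h_4 from -\tfrac{1}{2}b^{3} - \tfrac{5}{6}b^{2} - \tfrac{10}{3}b → 0
  remainder 0.

S(f_1,h_4): lcm = ab^{3}. S = -\tfrac{5}{3}ab^{2} - \tfrac{20}{3}ab - \tfrac{1}{3}b^{4} + \tfrac{2}{3}b^{3}.
  leading term ab^{2}: subtract (\tfrac{5}{18}b)·f_1 from -\tfrac{5}{3}ab^{2} - \tfrac{20}{3}ab - \tfrac{1}{3}b^{4} + \tfrac{2}{3}b^{3} → -\tfrac{20}{3}ab - \tfrac{1}{3}b^{4} + \tfrac{1}{9}b^{3} + \tfrac{10}{9}b^{2}
  leading term ab: subtract (\tfrac{10}{9})·f_1 from -\tfrac{20}{3}ab - \tfrac{1}{3}b^{4} + \tfrac{1}{9}b^{3} + \tfrac{10}{9}b^{2} → -\tfrac{1}{3}b^{4} + \tfrac{1}{9}b^{3} - \tfrac{10}{9}b^{2} + \tfrac{40}{9}b
  leading term b^{4}: subtract (\tfrac{2}{3}b)·h_4 from -\tfrac{1}{3}b^{4} + \tfrac{1}{9}b^{3} - \tfrac{10}{9}b^{2} + \tfrac{40}{9}b → \tfrac{2}{3}b^{3} + \tfrac{10}{9}b^{2} + \tfrac{40}{9}b
  leading term b^{3}: subtract (-\tfrac{4}{3})·h_4 from \tfrac{2}{3}b^{3} + \tfrac{10}{9}b^{2} + \tfrac{40}{9}b → 0
  remainder 0.

S(f_2,h_4): lcm = ab^{3}. S = -ab^{2} - \tfrac{20}{3}ab + b^{3} + \tfrac{8}{3}b^{2}.
  leading term ab^{2}: subtract (\tfrac{1}{6}b)·f_1 from -ab^{2} - \tfrac{20}{3}ab + b^{3} + \tfrac{8}{3}b^{2} → -\tfrac{20}{3}ab + \tfrac{2}{3}b^{3} + \tfrac{10}{3}b^{2}
  leading term ab: subtract (\tfrac{10}{9})·f_1 from -\tfrac{20}{3}ab + \tfrac{2}{3}b^{3} + \tfrac{10}{3}b^{2} → \tfrac{2}{3}b^{3} + \tfrac{10}{9}b^{2} + \tfrac{40}{9}b
  leading term b^{3}: subtract (-\tfrac{4}{3})·h_4 from \tfrac{2}{3}b^{3} + \tfrac{10}{9}b^{2} + \tfrac{40}{9}b → 0
  remainder 0.

S(h_3,h_4): leading monomials are coprime, so the S-polynomial reduces to 0 (Buchberger's first criterion).
Every S-polynomial of the final basis reduces to 0, so we have a Gröbner basis.
Inter-reduce: drop elements whose leading term is divisible by another's, tail-reduce, and make monic.
Reduced Gröbner basis: {a + \tfrac{1}{2}b^{2} + \tfrac{1}{2}b + 4, b^{3} + \tfrac{5}{3}b^{2} + \tfrac{20}{3}b}.

The lex basis is triangular: the last element involves only b. Solving b^{3} + \tfrac{5}{3}b^{2} + \tfrac{20}{3}b = 0 gives b ∈ {0, -5/6 - sqrt(215)*I/6, -5/6 + sqrt(215)*I/6}; substituting each value into the earlier elements determines the remaining variables.
  b = 0: the earlier basis element becomes a + 4 = 0, giving a = -4 — point (-4, 0).
  b = -5/6 - sqrt(215)*I/6: the earlier basis element becomes a + 17/18 + sqrt(215)*I/18 = 0, giving a = -17/18 - sqrt(215)*I/18 — point (-17/18 - sqrt(215)*I/18, -5/6 - sqrt(215)*I/6).
  b = -5/6 + sqrt(215)*I/6: the earlier basis element becomes a + 17/18 - sqrt(215)*I/18 = 0, giving a = -17/18 + sqrt(215)*I/18 — point (-17/18 + sqrt(215)*I/18, -5/6 + sqrt(215)*I/6).
Check: every point annihilates each of the original generators.
Zero-dimensionality of the ideal guarantees finitely many solutions over ℂ.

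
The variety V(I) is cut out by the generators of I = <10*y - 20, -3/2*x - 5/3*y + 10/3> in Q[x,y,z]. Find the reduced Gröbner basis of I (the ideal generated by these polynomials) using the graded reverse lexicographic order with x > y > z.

G = {x, y - 2}

f_1 = 10*y - 20, LT = y.
f_2 = -3/2*x - 5/3*y + 10/3, LT = x.

The S-polynomials (S(f_1,f_2)) all reduce to 0 modulo the current basis, so we have a Gröbner basis.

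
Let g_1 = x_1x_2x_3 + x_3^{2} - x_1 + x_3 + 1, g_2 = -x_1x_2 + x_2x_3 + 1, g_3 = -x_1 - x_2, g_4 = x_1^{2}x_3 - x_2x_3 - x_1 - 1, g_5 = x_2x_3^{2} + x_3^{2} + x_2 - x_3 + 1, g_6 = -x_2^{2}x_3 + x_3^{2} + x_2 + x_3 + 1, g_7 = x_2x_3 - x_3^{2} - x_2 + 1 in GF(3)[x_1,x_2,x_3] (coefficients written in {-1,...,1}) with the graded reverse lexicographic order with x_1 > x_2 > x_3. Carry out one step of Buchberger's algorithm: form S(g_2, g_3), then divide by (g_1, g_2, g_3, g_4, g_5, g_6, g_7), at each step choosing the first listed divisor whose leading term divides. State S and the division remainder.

S(g_2, g_3) = -x_2^{2} - x_2x_3 - 1; remainder on division = -x_2^{2} - x_3^{2} - x_2.

lcm(LM(g_2), LM(g_3)) = x_1x_2.
S = (lcm/LT(g_2))·g_2 − (lcm/LT(g_3))·g_3 = -x_2^{2} - x_2x_3 - 1.
Reduce S modulo (g_1, g_2, g_3, g_4, g_5, g_6, g_7) in that order:
  leading term x_2^{2}: no divisor's leading term divides it; move -x_2^{2} to the remainder.
  leading term x_2x_3: subtract (-1)·g_7 from -x_2x_3 - 1 → -x_3^{2} - x_2
  leading term x_3^{2}: no divisor's leading term divides it; move -x_3^{2} to the remainder.
  leading term x_2: no divisor's leading term divides it; move -x_2 to the remainder.
The remainder -x_2^{2} - x_3^{2} - x_2 is nonzero, so it would be added as the next basis element.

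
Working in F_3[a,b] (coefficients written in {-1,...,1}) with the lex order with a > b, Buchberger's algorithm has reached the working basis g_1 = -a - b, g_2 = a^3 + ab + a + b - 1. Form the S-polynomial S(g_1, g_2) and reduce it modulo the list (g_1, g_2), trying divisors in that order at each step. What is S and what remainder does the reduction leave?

S(g_1, g_2) = a^2b - ab - a - b + 1; remainder on division = b^3 + b^2 + 1.

lcm(LM(g_1), LM(g_2)) = a^3.
S = (lcm/LT(g_1))·g_1 − (lcm/LT(g_2))·g_2 = a^2b - ab - a - b + 1.
Reduce S modulo (g_1, g_2) in that order:
  leading term a^2b: subtract (-ab)·g_1 from a^2b - ab - a - b + 1 → -ab^2 - ab - a - b + 1
  leading term ab^2: subtract (b^2)·g_1 from -ab^2 - ab - a - b + 1 → -ab - a + b^3 - b + 1
  leading term ab: subtract (b)·g_1 from -ab - a + b^3 - b + 1 → -a + b^3 + b^2 - b + 1
  leading term a: subtract (1)·g_1 from -a + b^3 + b^2 - b + 1 → b^3 + b^2 + 1
  leading term b^3: no divisor's leading term divides it; move b^3 to the remainder.
  leading term b^2: no divisor's leading term divides it; move b^2 to the remainder.
  leading term 1: no divisor's leading term divides it; move 1 to the remainder.
The remainder b^3 + b^2 + 1 is nonzero, so it would be added as the next basis element.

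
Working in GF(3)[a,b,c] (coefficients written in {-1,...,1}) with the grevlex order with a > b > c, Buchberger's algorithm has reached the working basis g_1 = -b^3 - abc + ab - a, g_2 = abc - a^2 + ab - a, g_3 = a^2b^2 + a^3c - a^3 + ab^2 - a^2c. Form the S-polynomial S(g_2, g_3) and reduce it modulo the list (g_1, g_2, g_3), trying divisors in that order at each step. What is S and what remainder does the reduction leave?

S(g_2, g_3) = -a^3c^2 - a^3b + a^2b^2 + a^3c - ab^2c + a^2c^2 - a^2b; remainder on division = -a^3c^2 - a^3b + a^2c^2 + a^3 + a^2b + a^2c - ab.

lcm(LM(g_2), LM(g_3)) = a^2b^2c.
S = (lcm/LT(g_2))·g_2 − (lcm/LT(g_3))·g_3 = -a^3c^2 - a^3b + a^2b^2 + a^3c - ab^2c + a^2c^2 - a^2b.
Reduce S modulo (g_1, g_2, g_3) in that order:
  leading term a^3c^2: no divisor's leading term divides it; move -a^3c^2 to the remainder.
  leading term a^3b: no divisor's leading term divides it; move -a^3b to the remainder.
  leading term a^2b^2: subtract (1)·g_3 from a^2b^2 + a^3c - ab^2c + a^2c^2 - a^2b → -ab^2c + a^2c^2 + a^3 - a^2b - ab^2 + a^2c
  leading term ab^2c: subtract (-b)·g_2 from -ab^2c + a^2c^2 + a^3 - a^2b - ab^2 + a^2c → a^2c^2 + a^3 + a^2b + a^2c - ab
  leading term a^2c^2: no divisor's leading term divides it; move a^2c^2 to the remainder.
  leading term a^3: no divisor's leading term divides it; move a^3 to the remainder.
  leading term a^2b: no divisor's leading term divides it; move a^2b to the remainder.
  leading term a^2c: no divisor's leading term divides it; move a^2c to the remainder.
  leading term ab: no divisor's leading term divides it; move -ab to the remainder.
The remainder -a^3c^2 - a^3b + a^2c^2 + a^3 + a^2b + a^2c - ab is nonzero, so it would be added as the next basis element.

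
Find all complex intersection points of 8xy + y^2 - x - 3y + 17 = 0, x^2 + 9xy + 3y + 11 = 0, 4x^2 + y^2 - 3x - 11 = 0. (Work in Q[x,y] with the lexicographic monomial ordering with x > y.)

Compute a lex Gröbner basis by Buchberger's algorithm.
f_1 = 8xy - x + y^2 - 3y + 17, LT = xy.
f_2 = x^2 + 9xy + 3y + 11, LT = x^2.
f_3 = 4x^2 - 3x + y^2 - 11, LT = x^2.

S(f_1,f_2): lcm = x^2y. S = -1/8x^2 - 71/8xy^2 - 3/8xy + 17/8x - 3y^2 - 11y.
  leading term x^2: subtract (-1/8)·f_2 from -1/8x^2 - 71/8xy^2 - 3/8xy + 17/8x - 3y^2 - 11y → -71/8xy^2 + 3/4xy + 17/8x - 3y^2 - 85/8y + 11/8
  leading term xy^2: subtract (-71/64y)·f_1 from -71/8xy^2 + 3/4xy + 17/8x - 3y^2 - 85/8y + 11/8 → -23/64xy + 17/8x + 71/64y^3 - 405/64y^2 + 527/64y + 11/8
  leading term xy: subtract (-23/512)·f_1 from -23/64xy + 17/8x + 71/64y^3 - 405/64y^2 + 527/64y + 11/8 → 1065/512x + 71/64y^3 - 3217/512y^2 + 4147/512y + 1095/512
  leading term x: no divisor's leading term divides it; move 1065/512x to the remainder.
  leading term y^3: no divisor's leading term divides it; move 71/64y^3 to the remainder.
  leading term y^2: no divisor's leading term divides it; move -3217/512y^2 to the remainder.
  leading term y: no divisor's leading term divides it; move 4147/512y to the remainder.
  leading term 1: no divisor's leading term divides it; move 1095/512 to the remainder.
  remainder 1065/512x + 71/64y^3 - 3217/512y^2 + 4147/512y + 1095/512 ≠ 0; add h_4 = 1065/512x + 71/64y^3 - 3217/512y^2 + 4147/512y + 1095/512 to the basis.

S(f_1,f_3): lcm = x^2y. S = -1/8x^2 + 1/8xy^2 + 3/8xy + 17/8x - 1/4y^3 + 11/4y.
  leading term x^2: subtract (-1/8)·f_2 from -1/8x^2 + 1/8xy^2 + 3/8xy + 17/8x - 1/4y^3 + 11/4y → 1/8xy^2 + 3/2xy + 17/8x - 1/4y^3 + 25/8y + 11/8
  leading term xy^2: subtract (1/64y)·f_1 from 1/8xy^2 + 3/2xy + 17/8x - 1/4y^3 + 25/8y + 11/8 → 97/64xy + 17/8x - 17/64y^3 + 3/64y^2 + 183/64y + 11/8
  leading term xy: subtract (97/512)·f_1 from 97/64xy + 17/8x - 17/64y^3 + 3/64y^2 + 183/64y + 11/8 → 1185/512x - 17/64y^3 - 73/512y^2 + 1755/512y - 945/512
  leading term x: subtract (79/71)·h_4 from 1185/512x - 17/64y^3 - 73/512y^2 + 1755/512y - 945/512 → -3/2y^3 + 1945/284y^2 - 793/142y - 300/71
  leading term y^3: no divisor's leading term divides it; move -3/2y^3 to the remainder.
  leading term y^2: no divisor's leading term divides it; move 1945/284y^2 to the remainder.
  leading term y: no divisor's leading term divides it; move -793/142y to the remainder.
  leading term 1: no divisor's leading term divides it; move -300/71 to the remainder.
  remainder -3/2y^3 + 1945/284y^2 - 793/142y - 300/71 ≠ 0; add h_5 = -3/2y^3 + 1945/284y^2 - 793/142y - 300/71 to the basis.

S(f_2,f_3): lcm = x^2. S = 9xy + 3/4x - 1/4y^2 + 3y + 55/4.
  leading term xy: subtract (9/8)·f_1 from 9xy + 3/4x - 1/4y^2 + 3y + 55/4 → 15/8x - 11/8y^2 + 51/8y - 43/8
  leading term x: subtract (64/71)·h_4 from 15/8x - 11/8y^2 + 51/8y - 43/8 → -y^3 + 609/142y^2 - 263/284y - 1037/142
  leading term y^3: subtract (2/3)·h_5 from -y^3 + 609/142y^2 - 263/284y - 1037/142 → -59/213y^2 + 2383/852y - 637/142
  leading term y^2: no divisor's leading term divides it; move -59/213y^2 to the remainder.
  leading term y: no divisor's leading term divides it; move 2383/852y to the remainder.
  leading term 1: no divisor's leading term divides it; move -637/142 to the remainder.
  remainder -59/213y^2 + 2383/852y - 637/142 ≠ 0; add h_6 = -59/213y^2 + 2383/852y - 637/142 to the basis.

S(f_1,h_4): lcm = xy. S = -1/8x - 8/15y^4 + 3217/1065y^3 - 32111/8520y^2 - 797/568y + 17/8.
  leading term x: subtract (-64/1065)·h_4 from -1/8x - 8/15y^4 + 3217/1065y^3 - 32111/8520y^2 - 797/568y + 17/8 → -8/15y^4 + 1096/355y^3 - 1472/355y^2 - 976/1065y + 160/71
  leading term y^4: subtract (16/45y)·h_5 from -8/15y^4 + 1096/355y^3 - 1472/355y^2 - 976/1065y + 160/71 → 2084/3195y^3 - 6904/3195y^2 + 208/355y + 160/71
  leading term y^3: subtract (-4168/9585)·h_5 from 2084/3195y^3 - 6904/3195y^2 + 208/355y + 160/71 → 556138/680535y^2 - 1253876/680535y + 18880/45369
  leading term y^2: subtract (-556138/188505)·h_6 from 556138/680535y^2 - 1253876/680535y + 18880/45369 → 34033/5310y - 34033/2655
  leading term y: no divisor's leading term divides it; move 34033/5310y to the remainder.
  leading term 1: no divisor's leading term divides it; move -34033/2655 to the remainder.
  remainder 34033/5310y - 34033/2655 ≠ 0; add h_7 = 34033/5310y - 34033/2655 to the basis.

The other S-polynomials (S(f_2,h_4), S(f_3,h_4), S(f_1,h_5), S(f_2,h_5), S(f_3,h_5), S(h_4,h_5), S(f_1,h_6), S(f_2,h_6), S(f_3,h_6), S(h_4,h_6), S(h_5,h_6), S(f_1,h_7), S(f_2,h_7), S(f_3,h_7), S(h_4,h_7), S(h_5,h_7), S(h_6,h_7)) all reduce to 0 modulo the current basis, so we have a Gröbner basis.
Inter-reduce: drop elements whose leading term is divisible by another's, tail-reduce, and make monic.
Reduced Gröbner basis: {x + 1, y - 2}.

A lex Gröbner basis eliminates variables successively. Here y - 2 depends only on y, with roots {2}; lifting each root through the earlier basis elements recovers the full solutions.
  y = 2: the earlier basis element becomes x + 1 = 0, giving x = -1 — point (-1, 2).
Substituting each solution back into the original system confirms all equations vanish.
Zero-dimensionality of the ideal guarantees finitely many solutions over ℂ.

{(-1, 2)}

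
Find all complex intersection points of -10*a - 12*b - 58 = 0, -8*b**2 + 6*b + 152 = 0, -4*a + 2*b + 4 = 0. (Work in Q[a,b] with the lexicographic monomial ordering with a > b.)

Compute a lex Gröbner basis by Buchberger's algorithm.
f_1 = -10*a - 12*b - 58, LT = a.
f_2 = -8*b**2 + 6*b + 152, LT = b**2.
f_3 = -4*a + 2*b + 4, LT = a.

S(f_1,f_2): leading monomials are coprime, so the S-polynomial reduces to 0 (Buchberger's first criterion).
S(f_1,f_3): lcm = a. S = 17/10*b + 34/5.
  leading term b: no divisor's leading term divides it; move 17/10*b to the remainder.
  leading term 1: no divisor's leading term divides it; move 34/5 to the remainder.
  remainder 17/10*b + 34/5 ≠ 0; add h_4 = 17/10*b + 34/5 to the basis.

S(f_2,f_3): leading monomials are coprime, so the S-polynomial reduces to 0 (Buchberger's first criterion).
S(f_1,h_4): leading monomials are coprime, so the S-polynomial reduces to 0 (Buchberger's first criterion).
S(f_2,h_4): lcm = b**2. S = -19/4*b - 19.
  leading term b: subtract (-95/34)·h_4 from -19/4*b - 19 → 0
  remainder 0.

S(f_3,h_4): leading monomials are coprime, so the S-polynomial reduces to 0 (Buchberger's first criterion).
Every S-polynomial of the final basis reduces to 0, so we have a Gröbner basis.
Inter-reduce: drop elements whose leading term is divisible by another's, tail-reduce, and make monic.
Reduced Gröbner basis: {a + 1, b + 4}.

Since the basis is lex-ordered, b + 4 is univariate in b. Its roots are {-4}. Back-substituting each root into the other basis elements fixes the other coordinates.
  b = -4: the earlier basis element becomes a + 1 = 0, giving a = -1 — point (-1, -4).
Each listed point satisfies every original equation (direct substitution).

{(-1, -4)}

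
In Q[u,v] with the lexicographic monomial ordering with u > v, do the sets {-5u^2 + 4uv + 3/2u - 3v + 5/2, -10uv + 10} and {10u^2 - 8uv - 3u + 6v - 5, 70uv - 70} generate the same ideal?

Yes, the ideals are equal.

Two ideals are equal iff their reduced Gröbner bases coincide (the reduced basis is unique for a fixed ordering).
Buchberger on the first generating set:
f_1 = -5u^2 + 4uv + 3/2u - 3v + 5/2, LT = u^2.
f_2 = -10uv + 10, LT = uv.

S(f_1,f_2): lcm = u^2v. S = -4/5uv^2 - 3/10uv + u + 3/5v^2 - 1/2v.
  leading term uv^2: subtract (2/25v)·f_2 from -4/5uv^2 - 3/10uv + u + 3/5v^2 - 1/2v → -3/10uv + u + 3/5v^2 - 13/10v
  leading term uv: subtract (3/100)·f_2 from -3/10uv + u + 3/5v^2 - 13/10v → u + 3/5v^2 - 13/10v - 3/10
  leading term u: no divisor's leading term divides it; move u to the remainder.
  leading term v^2: no divisor's leading term divides it; move 3/5v^2 to the remainder.
  leading term v: no divisor's leading term divides it; move -13/10v to the remainder.
  leading term 1: no divisor's leading term divides it; move -3/10 to the remainder.
  remainder u + 3/5v^2 - 13/10v - 3/10 ≠ 0; add g_3 = u + 3/5v^2 - 13/10v - 3/10 to the basis.

S(f_2,g_3): lcm = uv. S = -3/5v^3 + 13/10v^2 + 3/10v - 1.
  leading term v^3: no divisor's leading term divides it; move -3/5v^3 to the remainder.
  leading term v^2: no divisor's leading term divides it; move 13/10v^2 to the remainder.
  leading term v: no divisor's leading term divides it; move 3/10v to the remainder.
  leading term 1: no divisor's leading term divides it; move -1 to the remainder.
  remainder -3/5v^3 + 13/10v^2 + 3/10v - 1 ≠ 0; add g_4 = -3/5v^3 + 13/10v^2 + 3/10v - 1 to the basis.

The other S-polynomials (S(f_1,g_3), S(f_1,g_4), S(f_2,g_4), S(g_3,g_4)) all reduce to 0 modulo the current basis, so we have a Gröbner basis.
Inter-reduce: drop elements whose leading term is divisible by another's, tail-reduce, and make monic.
Reduced Gröbner basis: {u + 3/5v^2 - 13/10v - 3/10, v^3 - 13/6v^2 - 1/2v + 5/3}.

Buchberger on the second generating set:
h_1 = 10u^2 - 8uv - 3u + 6v - 5, LT = u^2.
h_2 = 70uv - 70, LT = uv.

S(h_1,h_2): lcm = u^2v. S = -4/5uv^2 - 3/10uv + u + 3/5v^2 - 1/2v.
  leading term uv^2: subtract (-2/175v)·h_2 from -4/5uv^2 - 3/10uv + u + 3/5v^2 - 1/2v → -3/10uv + u + 3/5v^2 - 13/10v
  leading term uv: subtract (-3/700)·h_2 from -3/10uv + u + 3/5v^2 - 13/10v → u + 3/5v^2 - 13/10v - 3/10
  leading term u: no divisor's leading term divides it; move u to the remainder.
  leading term v^2: no divisor's leading term divides it; move 3/5v^2 to the remainder.
  leading term v: no divisor's leading term divides it; move -13/10v to the remainder.
  leading term 1: no divisor's leading term divides it; move -3/10 to the remainder.
  remainder u + 3/5v^2 - 13/10v - 3/10 ≠ 0; add k_3 = u + 3/5v^2 - 13/10v - 3/10 to the basis.

S(h_2,k_3): lcm = uv. S = -3/5v^3 + 13/10v^2 + 3/10v - 1.
  leading term v^3: no divisor's leading term divides it; move -3/5v^3 to the remainder.
  leading term v^2: no divisor's leading term divides it; move 13/10v^2 to the remainder.
  leading term v: no divisor's leading term divides it; move 3/10v to the remainder.
  leading term 1: no divisor's leading term divides it; move -1 to the remainder.
  remainder -3/5v^3 + 13/10v^2 + 3/10v - 1 ≠ 0; add k_4 = -3/5v^3 + 13/10v^2 + 3/10v - 1 to the basis.

The other S-polynomials (S(h_1,k_3), S(h_1,k_4), S(h_2,k_4), S(k_3,k_4)) all reduce to 0 modulo the current basis, so we have a Gröbner basis.
Inter-reduce: drop elements whose leading term is divisible by another's, tail-reduce, and make monic.
Reduced Gröbner basis: {u + 3/5v^2 - 13/10v - 3/10, v^3 - 13/6v^2 - 1/2v + 5/3}.

The two bases agree; hence the ideals are identical.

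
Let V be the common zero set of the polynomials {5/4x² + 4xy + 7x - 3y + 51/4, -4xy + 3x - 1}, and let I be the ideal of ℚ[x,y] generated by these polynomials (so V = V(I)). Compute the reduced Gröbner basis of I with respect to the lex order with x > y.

f_1 = 5/4x² + 4xy + 7x - 3y + 51/4, LT = x².
f_2 = -4xy + 3x - 1, LT = xy.

S(f_1,f_2): lcm = x²y. S = ¾x² + 16/5xy² + 28/5xy - ¼x - 12/5y² + 51/5y.
  reduce S modulo (f_1, f_2):
  remainder -¼x - 12/5y² + 56/5y - 181/20 ≠ 0; add g_3 = -¼x - 12/5y² + 56/5y - 181/20 to the basis.

S(f_2,g_3): lcm = xy. S = -¾x - 48/5y³ + 224/5y² - 181/5y + ¼.
  reduce S modulo (f_1, f_2, g_3):
  remainder -48/5y³ + 52y² - 349/5y + 137/5 ≠ 0; add g_4 = -48/5y³ + 52y² - 349/5y + 137/5 to the basis.

The other S-polynomials (S(f_1,g_3), S(f_1,g_4), S(f_2,g_4), S(g_3,g_4)) all reduce to 0 modulo the current basis, so we have a Gröbner basis.
Inter-reduce: drop elements whose leading term is divisible by another's, tail-reduce, and make monic.

G = {x + 48/5y² - 224/5y + 181/5, y³ - 65/12y² + 349/48y - 137/48}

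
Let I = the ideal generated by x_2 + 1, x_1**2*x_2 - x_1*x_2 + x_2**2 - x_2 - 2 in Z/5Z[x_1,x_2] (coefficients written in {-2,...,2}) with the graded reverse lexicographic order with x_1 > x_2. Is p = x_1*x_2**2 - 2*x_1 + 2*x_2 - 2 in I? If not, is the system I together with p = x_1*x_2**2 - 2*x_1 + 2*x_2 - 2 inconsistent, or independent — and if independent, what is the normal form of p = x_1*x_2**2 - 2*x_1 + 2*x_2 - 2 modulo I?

x_1*x_2**2 - 2*x_1 + 2*x_2 - 2 is independent of I; its normal form modulo I is -x_1 + 1.

First compute the reduced Gröbner basis of I by Buchberger's algorithm.
f_1 = x_2 + 1, LT = x_2.
f_2 = x_1**2*x_2 - x_1*x_2 + x_2**2 - x_2 - 2, LT = x_1**2*x_2.

S(f_1,f_2): lcm = x_1**2*x_2. S = x_1**2 + x_1*x_2 - x_2**2 + x_2 + 2.
  reduce S modulo (f_1, f_2):
  remainder x_1**2 - x_1 ≠ 0; add h_3 = x_1**2 - x_1 to the basis.

The other S-polynomials (S(f_1,h_3), S(f_2,h_3)) all reduce to 0 modulo the current basis, so we have a Gröbner basis.
Inter-reduce: drop elements whose leading term is divisible by another's, tail-reduce, and make monic.
Reduced Gröbner basis: {x_1**2 - x_1, x_2 + 1}.
Label its elements g_1 = x_1**2 - x_1, g_2 = x_2 + 1.

Reduce p = x_1*x_2**2 - 2*x_1 + 2*x_2 - 2 modulo G:
  leading term x_1*x_2**2: subtract (x_1*x_2)·g_2 from x_1*x_2**2 - 2*x_1 + 2*x_2 - 2 → -x_1*x_2 - 2*x_1 + 2*x_2 - 2
  leading term x_1*x_2: subtract (-x_1)·g_2 from -x_1*x_2 - 2*x_1 + 2*x_2 - 2 → -x_1 + 2*x_2 - 2
  leading term x_1: no divisor's leading term divides it; move -x_1 to the remainder.
  leading term x_2: subtract (2)·g_2 from 2*x_2 - 2 → 1
  leading term 1: no divisor's leading term divides it; move 1 to the remainder.
  normal form = -x_1 + 1.
The normal form is nonzero, so p ∉ I. Since p minus its normal form lies in I, I + (p) = I + (r) where r = -x_1 + 1; decide whether this ideal is the whole ring.
Run Buchberger on G together with r (pairs among the g_i already reduce to 0 since G is a Gröbner basis):
g_1 = x_1**2 - x_1, LT = x_1**2.
g_2 = x_2 + 1, LT = x_2.
r = -x_1 + 1, LT = x_1.

The S-polynomials (S(g_1,g_2), S(g_1,r), S(g_2,r)) all reduce to 0 modulo the current basis, so we have a Gröbner basis.
Inter-reduce: drop elements whose leading term is divisible by another's, tail-reduce, and make monic.
Reduced Gröbner basis: {x_1 - 1, x_2 + 1}.
The reduced Gröbner basis of I + (p) is {x_1 - 1, x_2 + 1} ≠ {1}, a proper ideal, so the enlarged system stays consistent: p is independent of I, with normal form -x_1 + 1.

Ideal membership is decidable via reduction modulo a Gröbner basis.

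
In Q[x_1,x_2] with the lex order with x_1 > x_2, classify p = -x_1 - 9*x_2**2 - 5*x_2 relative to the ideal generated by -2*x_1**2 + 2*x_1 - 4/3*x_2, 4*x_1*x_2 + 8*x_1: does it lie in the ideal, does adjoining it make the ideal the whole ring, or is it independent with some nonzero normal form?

First compute the reduced Gröbner basis of I by Buchberger's algorithm.
f_1 = -2*x_1**2 + 2*x_1 - 4/3*x_2, LT = x_1**2.
f_2 = 4*x_1*x_2 + 8*x_1, LT = x_1*x_2.

S(f_1,f_2): lcm = x_1**2*x_2. S = -2*x_1**2 - x_1*x_2 + 2/3*x_2**2.
  leading term x_1**2: subtract (1)·f_1 from -2*x_1**2 - x_1*x_2 + 2/3*x_2**2 → -x_1*x_2 - 2*x_1 + 2/3*x_2**2 + 4/3*x_2
  leading term x_1*x_2: subtract (-1/4)·f_2 from -x_1*x_2 - 2*x_1 + 2/3*x_2**2 + 4/3*x_2 → 2/3*x_2**2 + 4/3*x_2
  leading term x_2**2: no divisor's leading term divides it; move 2/3*x_2**2 to the remainder.
  leading term x_2: no divisor's leading term divides it; move 4/3*x_2 to the remainder.
  remainder 2/3*x_2**2 + 4/3*x_2 ≠ 0; add h_3 = 2/3*x_2**2 + 4/3*x_2 to the basis.

The other S-polynomials (S(f_1,h_3), S(f_2,h_3)) all reduce to 0 modulo the current basis, so we have a Gröbner basis.
Inter-reduce: drop elements whose leading term is divisible by another's, tail-reduce, and make monic.
Reduced Gröbner basis: {x_1**2 - x_1 + 2/3*x_2, x_1*x_2 + 2*x_1, x_2**2 + 2*x_2}.
Label its elements g_1 = x_1**2 - x_1 + 2/3*x_2, g_2 = x_1*x_2 + 2*x_1, g_3 = x_2**2 + 2*x_2.

Reduce p = -x_1 - 9*x_2**2 - 5*x_2 modulo G:
  leading term x_1: no divisor's leading term divides it; move -x_1 to the remainder.
  leading term x_2**2: subtract (-9)·g_3 from -9*x_2**2 - 5*x_2 → 13*x_2
  leading term x_2: no divisor's leading term divides it; move 13*x_2 to the remainder.
  normal form = -x_1 + 13*x_2.
The normal form is nonzero, so p ∉ I. Since p minus its normal form lies in I, I + (p) = I + (r) where r = -x_1 + 13*x_2; decide whether this ideal is the whole ring.
Run Buchberger on G together with r (pairs among the g_i already reduce to 0 since G is a Gröbner basis):
g_1 = x_1**2 - x_1 + 2/3*x_2, LT = x_1**2.
g_2 = x_1*x_2 + 2*x_1, LT = x_1*x_2.
g_3 = x_2**2 + 2*x_2, LT = x_2**2.
r = -x_1 + 13*x_2, LT = x_1.

S(g_1,r): lcm = x_1**2. S = 13*x_1*x_2 - x_1 + 2/3*x_2.
  leading term x_1*x_2: subtract (13)·g_2 from 13*x_1*x_2 - x_1 + 2/3*x_2 → -27*x_1 + 2/3*x_2
  leading term x_1: subtract (27)·r from -27*x_1 + 2/3*x_2 → -1051/3*x_2
  leading term x_2: no divisor's leading term divides it; move -1051/3*x_2 to the remainder.
  remainder -1051/3*x_2 ≠ 0; add m_5 = -1051/3*x_2 to the basis.

The other S-polynomials (S(g_1,g_2), S(g_1,g_3), S(g_2,g_3), S(g_2,r), S(g_3,r), S(g_1,m_5), S(g_2,m_5), S(g_3,m_5), S(r,m_5)) all reduce to 0 modulo the current basis, so we have a Gröbner basis.
Inter-reduce: drop elements whose leading term is divisible by another's, tail-reduce, and make monic.
Reduced Gröbner basis: {x_1, x_2}.
The reduced Gröbner basis of I + (p) is {x_1, x_2} ≠ {1}, a proper ideal, so the enlarged system stays consistent: p is independent of I, with normal form -x_1 + 13*x_2.

The remainder on division by a Gröbner basis is unique — it is the normal form.

-x_1 - 9*x_2**2 - 5*x_2 is independent of I; its normal form modulo I is -x_1 + 13*x_2.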